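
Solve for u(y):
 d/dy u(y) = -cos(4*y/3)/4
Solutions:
 u(y) = C1 - 3*sin(4*y/3)/16


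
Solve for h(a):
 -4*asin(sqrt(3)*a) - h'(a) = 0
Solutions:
 h(a) = C1 - 4*a*asin(sqrt(3)*a) - 4*sqrt(3)*sqrt(1 - 3*a^2)/3


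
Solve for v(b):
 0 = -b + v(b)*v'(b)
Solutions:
 v(b) = -sqrt(C1 + b^2)
 v(b) = sqrt(C1 + b^2)


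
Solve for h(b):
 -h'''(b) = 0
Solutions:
 h(b) = C1 + C2*b + C3*b^2


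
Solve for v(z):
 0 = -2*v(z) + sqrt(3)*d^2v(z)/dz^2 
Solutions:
 v(z) = C1*exp(-sqrt(2)*3^(3/4)*z/3) + C2*exp(sqrt(2)*3^(3/4)*z/3)


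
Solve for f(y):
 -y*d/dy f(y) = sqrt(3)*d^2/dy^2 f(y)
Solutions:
 f(y) = C1 + C2*erf(sqrt(2)*3^(3/4)*y/6)


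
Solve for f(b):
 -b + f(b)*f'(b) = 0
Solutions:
 f(b) = -sqrt(C1 + b^2)
 f(b) = sqrt(C1 + b^2)


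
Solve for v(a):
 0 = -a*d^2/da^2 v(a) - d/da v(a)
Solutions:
 v(a) = C1 + C2*log(a)


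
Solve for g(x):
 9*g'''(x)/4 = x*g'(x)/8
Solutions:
 g(x) = C1 + Integral(C2*airyai(12^(1/3)*x/6) + C3*airybi(12^(1/3)*x/6), x)


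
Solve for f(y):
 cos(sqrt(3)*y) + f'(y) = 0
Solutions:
 f(y) = C1 - sqrt(3)*sin(sqrt(3)*y)/3


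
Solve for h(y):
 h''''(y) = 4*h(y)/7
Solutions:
 h(y) = C1*exp(-sqrt(2)*7^(3/4)*y/7) + C2*exp(sqrt(2)*7^(3/4)*y/7) + C3*sin(sqrt(2)*7^(3/4)*y/7) + C4*cos(sqrt(2)*7^(3/4)*y/7)


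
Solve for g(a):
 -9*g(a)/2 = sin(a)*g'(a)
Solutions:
 g(a) = C1*(cos(a) + 1)^(1/4)*(cos(a)^2 + 2*cos(a) + 1)/((cos(a) - 1)^(1/4)*(cos(a)^2 - 2*cos(a) + 1))


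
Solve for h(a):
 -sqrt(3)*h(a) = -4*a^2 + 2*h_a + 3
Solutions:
 h(a) = C1*exp(-sqrt(3)*a/2) + 4*sqrt(3)*a^2/3 - 16*a/3 + 23*sqrt(3)/9


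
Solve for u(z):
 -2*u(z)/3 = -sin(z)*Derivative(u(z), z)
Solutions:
 u(z) = C1*(cos(z) - 1)^(1/3)/(cos(z) + 1)^(1/3)


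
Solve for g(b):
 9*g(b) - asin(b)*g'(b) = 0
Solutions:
 g(b) = C1*exp(9*Integral(1/asin(b), b))


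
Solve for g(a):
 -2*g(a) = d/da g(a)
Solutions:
 g(a) = C1*exp(-2*a)


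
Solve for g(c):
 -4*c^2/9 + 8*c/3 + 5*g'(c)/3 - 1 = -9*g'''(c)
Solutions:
 g(c) = C1 + C2*sin(sqrt(15)*c/9) + C3*cos(sqrt(15)*c/9) + 4*c^3/45 - 4*c^2/5 - 57*c/25


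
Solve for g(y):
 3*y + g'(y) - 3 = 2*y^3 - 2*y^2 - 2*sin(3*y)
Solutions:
 g(y) = C1 + y^4/2 - 2*y^3/3 - 3*y^2/2 + 3*y + 2*cos(3*y)/3


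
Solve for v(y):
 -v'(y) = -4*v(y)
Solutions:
 v(y) = C1*exp(4*y)


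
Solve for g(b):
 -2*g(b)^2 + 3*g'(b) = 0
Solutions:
 g(b) = -3/(C1 + 2*b)


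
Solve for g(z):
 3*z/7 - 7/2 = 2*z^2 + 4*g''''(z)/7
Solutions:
 g(z) = C1 + C2*z + C3*z^2 + C4*z^3 - 7*z^6/720 + z^5/160 - 49*z^4/192


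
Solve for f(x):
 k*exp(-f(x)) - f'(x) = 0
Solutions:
 f(x) = log(C1 + k*x)


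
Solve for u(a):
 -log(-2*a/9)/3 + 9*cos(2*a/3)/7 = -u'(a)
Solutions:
 u(a) = C1 + a*log(-a)/3 - a*log(3) - a/3 + a*log(6)/3 - 27*sin(2*a/3)/14


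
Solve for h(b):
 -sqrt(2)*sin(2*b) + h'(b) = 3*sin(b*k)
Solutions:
 h(b) = C1 - sqrt(2)*cos(2*b)/2 - 3*cos(b*k)/k


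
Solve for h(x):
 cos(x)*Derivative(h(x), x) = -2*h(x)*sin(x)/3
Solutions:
 h(x) = C1*cos(x)^(2/3)


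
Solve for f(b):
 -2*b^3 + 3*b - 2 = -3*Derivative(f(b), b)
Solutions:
 f(b) = C1 + b^4/6 - b^2/2 + 2*b/3


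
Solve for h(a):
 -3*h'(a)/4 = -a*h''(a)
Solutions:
 h(a) = C1 + C2*a^(7/4)


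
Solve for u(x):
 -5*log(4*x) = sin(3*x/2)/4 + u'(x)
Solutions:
 u(x) = C1 - 5*x*log(x) - 10*x*log(2) + 5*x + cos(3*x/2)/6


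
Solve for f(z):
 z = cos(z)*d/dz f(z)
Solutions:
 f(z) = C1 + Integral(z/cos(z), z)


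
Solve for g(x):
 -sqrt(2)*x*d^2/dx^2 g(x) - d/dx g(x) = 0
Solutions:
 g(x) = C1 + C2*x^(1 - sqrt(2)/2)


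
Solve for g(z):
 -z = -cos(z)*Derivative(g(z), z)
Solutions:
 g(z) = C1 + Integral(z/cos(z), z)


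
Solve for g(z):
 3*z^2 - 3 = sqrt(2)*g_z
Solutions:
 g(z) = C1 + sqrt(2)*z^3/2 - 3*sqrt(2)*z/2


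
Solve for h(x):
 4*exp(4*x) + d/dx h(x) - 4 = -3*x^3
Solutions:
 h(x) = C1 - 3*x^4/4 + 4*x - exp(4*x)


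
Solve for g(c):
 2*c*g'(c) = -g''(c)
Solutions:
 g(c) = C1 + C2*erf(c)


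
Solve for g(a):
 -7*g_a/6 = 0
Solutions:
 g(a) = C1


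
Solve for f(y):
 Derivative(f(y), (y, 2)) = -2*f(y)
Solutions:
 f(y) = C1*sin(sqrt(2)*y) + C2*cos(sqrt(2)*y)


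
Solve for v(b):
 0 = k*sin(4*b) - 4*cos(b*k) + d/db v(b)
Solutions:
 v(b) = C1 + k*cos(4*b)/4 + 4*sin(b*k)/k


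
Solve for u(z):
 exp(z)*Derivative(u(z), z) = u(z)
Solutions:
 u(z) = C1*exp(-exp(-z))


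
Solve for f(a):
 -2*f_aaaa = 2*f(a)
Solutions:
 f(a) = (C1*sin(sqrt(2)*a/2) + C2*cos(sqrt(2)*a/2))*exp(-sqrt(2)*a/2) + (C3*sin(sqrt(2)*a/2) + C4*cos(sqrt(2)*a/2))*exp(sqrt(2)*a/2)


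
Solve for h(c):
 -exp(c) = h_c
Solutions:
 h(c) = C1 - exp(c)


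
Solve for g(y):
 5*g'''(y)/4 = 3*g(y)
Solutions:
 g(y) = C3*exp(12^(1/3)*5^(2/3)*y/5) + (C1*sin(10^(2/3)*3^(5/6)*y/10) + C2*cos(10^(2/3)*3^(5/6)*y/10))*exp(-12^(1/3)*5^(2/3)*y/10)


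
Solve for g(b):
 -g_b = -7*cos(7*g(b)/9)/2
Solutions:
 -7*b/2 - 9*log(sin(7*g(b)/9) - 1)/14 + 9*log(sin(7*g(b)/9) + 1)/14 = C1


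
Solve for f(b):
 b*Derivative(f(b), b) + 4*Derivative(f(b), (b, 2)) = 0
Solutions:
 f(b) = C1 + C2*erf(sqrt(2)*b/4)


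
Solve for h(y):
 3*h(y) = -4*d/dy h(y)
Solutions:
 h(y) = C1*exp(-3*y/4)


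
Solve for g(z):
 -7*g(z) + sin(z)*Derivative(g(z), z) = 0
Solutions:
 g(z) = C1*sqrt(cos(z) - 1)*(cos(z)^3 - 3*cos(z)^2 + 3*cos(z) - 1)/(sqrt(cos(z) + 1)*(cos(z)^3 + 3*cos(z)^2 + 3*cos(z) + 1))


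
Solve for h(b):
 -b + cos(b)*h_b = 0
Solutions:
 h(b) = C1 + Integral(b/cos(b), b)


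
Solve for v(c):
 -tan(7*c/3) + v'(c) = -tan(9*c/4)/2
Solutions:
 v(c) = C1 + 2*log(cos(9*c/4))/9 - 3*log(cos(7*c/3))/7


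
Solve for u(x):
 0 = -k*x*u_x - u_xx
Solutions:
 u(x) = Piecewise((-sqrt(2)*sqrt(pi)*C1*erf(sqrt(2)*sqrt(k)*x/2)/(2*sqrt(k)) - C2, (k > 0) | (k < 0)), (-C1*x - C2, True))


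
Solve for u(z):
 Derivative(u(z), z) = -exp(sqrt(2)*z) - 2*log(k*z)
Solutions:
 u(z) = C1 - 2*z*log(k*z) + 2*z - sqrt(2)*exp(sqrt(2)*z)/2


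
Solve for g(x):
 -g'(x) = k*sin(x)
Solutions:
 g(x) = C1 + k*cos(x)


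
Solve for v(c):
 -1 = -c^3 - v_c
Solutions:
 v(c) = C1 - c^4/4 + c


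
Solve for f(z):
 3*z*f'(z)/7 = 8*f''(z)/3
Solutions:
 f(z) = C1 + C2*erfi(3*sqrt(7)*z/28)


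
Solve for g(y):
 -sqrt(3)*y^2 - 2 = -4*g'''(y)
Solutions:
 g(y) = C1 + C2*y + C3*y^2 + sqrt(3)*y^5/240 + y^3/12


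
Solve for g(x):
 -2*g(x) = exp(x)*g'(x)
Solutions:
 g(x) = C1*exp(2*exp(-x))


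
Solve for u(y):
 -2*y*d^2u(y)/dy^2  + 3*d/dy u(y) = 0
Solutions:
 u(y) = C1 + C2*y^(5/2)


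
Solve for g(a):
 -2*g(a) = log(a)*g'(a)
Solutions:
 g(a) = C1*exp(-2*li(a))


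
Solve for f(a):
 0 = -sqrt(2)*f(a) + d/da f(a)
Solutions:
 f(a) = C1*exp(sqrt(2)*a)


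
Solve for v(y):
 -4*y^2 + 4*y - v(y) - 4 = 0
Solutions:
 v(y) = -4*y^2 + 4*y - 4


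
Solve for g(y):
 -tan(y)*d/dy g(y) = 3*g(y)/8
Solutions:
 g(y) = C1/sin(y)^(3/8)


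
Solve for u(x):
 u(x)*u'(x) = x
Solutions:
 u(x) = -sqrt(C1 + x^2)
 u(x) = sqrt(C1 + x^2)


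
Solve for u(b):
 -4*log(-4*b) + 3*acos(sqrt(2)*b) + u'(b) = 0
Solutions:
 u(b) = C1 + 4*b*log(-b) - 3*b*acos(sqrt(2)*b) - 4*b + 8*b*log(2) + 3*sqrt(2)*sqrt(1 - 2*b^2)/2


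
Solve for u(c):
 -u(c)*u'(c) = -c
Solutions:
 u(c) = -sqrt(C1 + c^2)
 u(c) = sqrt(C1 + c^2)


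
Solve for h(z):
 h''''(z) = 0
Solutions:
 h(z) = C1 + C2*z + C3*z^2 + C4*z^3


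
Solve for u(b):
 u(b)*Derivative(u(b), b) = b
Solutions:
 u(b) = -sqrt(C1 + b^2)
 u(b) = sqrt(C1 + b^2)


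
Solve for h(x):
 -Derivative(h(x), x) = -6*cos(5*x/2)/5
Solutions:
 h(x) = C1 + 12*sin(5*x/2)/25


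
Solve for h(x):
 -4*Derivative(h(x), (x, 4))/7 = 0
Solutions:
 h(x) = C1 + C2*x + C3*x^2 + C4*x^3


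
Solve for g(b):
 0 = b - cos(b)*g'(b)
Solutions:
 g(b) = C1 + Integral(b/cos(b), b)


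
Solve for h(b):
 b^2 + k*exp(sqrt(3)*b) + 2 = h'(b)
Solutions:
 h(b) = C1 + b^3/3 + 2*b + sqrt(3)*k*exp(sqrt(3)*b)/3


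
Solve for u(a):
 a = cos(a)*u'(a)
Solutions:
 u(a) = C1 + Integral(a/cos(a), a)


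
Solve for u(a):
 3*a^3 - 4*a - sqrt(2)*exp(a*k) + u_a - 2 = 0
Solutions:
 u(a) = C1 - 3*a^4/4 + 2*a^2 + 2*a + sqrt(2)*exp(a*k)/k


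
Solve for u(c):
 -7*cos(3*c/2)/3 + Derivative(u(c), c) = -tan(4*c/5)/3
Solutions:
 u(c) = C1 + 5*log(cos(4*c/5))/12 + 14*sin(3*c/2)/9


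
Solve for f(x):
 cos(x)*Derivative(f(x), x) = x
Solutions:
 f(x) = C1 + Integral(x/cos(x), x)


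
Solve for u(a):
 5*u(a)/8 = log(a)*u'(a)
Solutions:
 u(a) = C1*exp(5*li(a)/8)


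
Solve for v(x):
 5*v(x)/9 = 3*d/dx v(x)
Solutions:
 v(x) = C1*exp(5*x/27)


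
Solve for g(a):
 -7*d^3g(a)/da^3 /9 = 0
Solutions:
 g(a) = C1 + C2*a + C3*a^2


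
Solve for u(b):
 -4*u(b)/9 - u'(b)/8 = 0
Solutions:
 u(b) = C1*exp(-32*b/9)


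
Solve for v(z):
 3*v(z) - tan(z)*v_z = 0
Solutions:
 v(z) = C1*sin(z)^3


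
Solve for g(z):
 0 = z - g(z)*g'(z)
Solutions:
 g(z) = -sqrt(C1 + z^2)
 g(z) = sqrt(C1 + z^2)


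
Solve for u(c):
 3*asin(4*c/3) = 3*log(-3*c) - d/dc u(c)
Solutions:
 u(c) = C1 + 3*c*log(-c) - 3*c*asin(4*c/3) - 3*c + 3*c*log(3) - 3*sqrt(9 - 16*c^2)/4


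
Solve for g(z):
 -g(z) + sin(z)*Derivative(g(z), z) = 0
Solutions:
 g(z) = C1*sqrt(cos(z) - 1)/sqrt(cos(z) + 1)


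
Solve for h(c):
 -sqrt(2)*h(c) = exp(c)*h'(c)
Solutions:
 h(c) = C1*exp(sqrt(2)*exp(-c))


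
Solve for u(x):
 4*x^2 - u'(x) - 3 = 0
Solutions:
 u(x) = C1 + 4*x^3/3 - 3*x


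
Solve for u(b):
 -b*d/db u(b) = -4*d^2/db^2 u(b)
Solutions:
 u(b) = C1 + C2*erfi(sqrt(2)*b/4)


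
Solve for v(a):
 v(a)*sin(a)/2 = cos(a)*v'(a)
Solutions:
 v(a) = C1/sqrt(cos(a))


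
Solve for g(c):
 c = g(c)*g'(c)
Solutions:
 g(c) = -sqrt(C1 + c^2)
 g(c) = sqrt(C1 + c^2)


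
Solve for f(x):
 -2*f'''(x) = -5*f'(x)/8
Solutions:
 f(x) = C1 + C2*exp(-sqrt(5)*x/4) + C3*exp(sqrt(5)*x/4)


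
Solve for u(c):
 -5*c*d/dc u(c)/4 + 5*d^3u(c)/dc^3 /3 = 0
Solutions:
 u(c) = C1 + Integral(C2*airyai(6^(1/3)*c/2) + C3*airybi(6^(1/3)*c/2), c)


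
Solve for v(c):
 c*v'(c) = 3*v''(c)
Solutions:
 v(c) = C1 + C2*erfi(sqrt(6)*c/6)


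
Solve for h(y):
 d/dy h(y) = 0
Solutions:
 h(y) = C1


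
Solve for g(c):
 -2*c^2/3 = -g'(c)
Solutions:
 g(c) = C1 + 2*c^3/9


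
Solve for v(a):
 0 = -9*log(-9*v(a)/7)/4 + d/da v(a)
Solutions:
 -4*Integral(1/(log(-_y) - log(7) + 2*log(3)), (_y, v(a)))/9 = C1 - a


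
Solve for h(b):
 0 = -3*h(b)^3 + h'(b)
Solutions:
 h(b) = -sqrt(2)*sqrt(-1/(C1 + 3*b))/2
 h(b) = sqrt(2)*sqrt(-1/(C1 + 3*b))/2


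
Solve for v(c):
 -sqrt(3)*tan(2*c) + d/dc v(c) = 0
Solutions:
 v(c) = C1 - sqrt(3)*log(cos(2*c))/2


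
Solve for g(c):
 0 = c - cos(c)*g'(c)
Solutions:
 g(c) = C1 + Integral(c/cos(c), c)


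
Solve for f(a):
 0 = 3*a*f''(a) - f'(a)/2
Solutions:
 f(a) = C1 + C2*a^(7/6)


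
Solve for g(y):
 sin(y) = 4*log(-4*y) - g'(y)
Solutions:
 g(y) = C1 + 4*y*log(-y) - 4*y + 8*y*log(2) + cos(y)


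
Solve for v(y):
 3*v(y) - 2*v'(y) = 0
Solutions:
 v(y) = C1*exp(3*y/2)


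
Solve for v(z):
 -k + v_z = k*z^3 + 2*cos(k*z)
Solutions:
 v(z) = C1 + k*z^4/4 + k*z + 2*sin(k*z)/k


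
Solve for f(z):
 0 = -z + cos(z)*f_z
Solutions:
 f(z) = C1 + Integral(z/cos(z), z)


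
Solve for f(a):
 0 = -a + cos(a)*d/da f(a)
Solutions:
 f(a) = C1 + Integral(a/cos(a), a)


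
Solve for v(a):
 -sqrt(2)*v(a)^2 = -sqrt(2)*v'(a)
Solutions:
 v(a) = -1/(C1 + a)


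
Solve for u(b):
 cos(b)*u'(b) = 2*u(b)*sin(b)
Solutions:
 u(b) = C1/cos(b)^2


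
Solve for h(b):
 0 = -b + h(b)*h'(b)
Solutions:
 h(b) = -sqrt(C1 + b^2)
 h(b) = sqrt(C1 + b^2)


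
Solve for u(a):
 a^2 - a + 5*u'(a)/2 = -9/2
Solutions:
 u(a) = C1 - 2*a^3/15 + a^2/5 - 9*a/5


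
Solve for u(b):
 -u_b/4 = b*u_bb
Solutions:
 u(b) = C1 + C2*b^(3/4)


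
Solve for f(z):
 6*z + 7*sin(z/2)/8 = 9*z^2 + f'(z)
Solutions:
 f(z) = C1 - 3*z^3 + 3*z^2 - 7*cos(z/2)/4


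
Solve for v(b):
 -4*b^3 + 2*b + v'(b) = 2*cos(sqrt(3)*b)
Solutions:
 v(b) = C1 + b^4 - b^2 + 2*sqrt(3)*sin(sqrt(3)*b)/3


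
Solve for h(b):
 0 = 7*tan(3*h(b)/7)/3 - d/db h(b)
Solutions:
 h(b) = -7*asin(C1*exp(b))/3 + 7*pi/3
 h(b) = 7*asin(C1*exp(b))/3


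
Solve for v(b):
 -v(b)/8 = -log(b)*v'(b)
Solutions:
 v(b) = C1*exp(li(b)/8)


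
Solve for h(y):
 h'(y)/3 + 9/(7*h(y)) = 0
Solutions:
 h(y) = -sqrt(C1 - 378*y)/7
 h(y) = sqrt(C1 - 378*y)/7


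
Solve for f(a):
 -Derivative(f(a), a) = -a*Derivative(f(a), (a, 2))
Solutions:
 f(a) = C1 + C2*a^2


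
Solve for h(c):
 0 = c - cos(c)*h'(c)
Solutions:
 h(c) = C1 + Integral(c/cos(c), c)


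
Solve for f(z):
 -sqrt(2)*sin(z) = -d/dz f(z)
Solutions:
 f(z) = C1 - sqrt(2)*cos(z)


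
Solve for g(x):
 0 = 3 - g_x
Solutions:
 g(x) = C1 + 3*x


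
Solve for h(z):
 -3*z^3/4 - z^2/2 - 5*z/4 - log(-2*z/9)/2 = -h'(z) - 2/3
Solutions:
 h(z) = C1 + 3*z^4/16 + z^3/6 + 5*z^2/8 + z*log(-z)/2 + z*(-7/6 - log(3) + log(2)/2)


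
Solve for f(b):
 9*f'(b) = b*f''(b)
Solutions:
 f(b) = C1 + C2*b^10


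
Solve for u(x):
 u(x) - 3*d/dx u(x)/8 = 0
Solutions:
 u(x) = C1*exp(8*x/3)


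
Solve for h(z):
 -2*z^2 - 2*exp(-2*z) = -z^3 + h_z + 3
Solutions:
 h(z) = C1 + z^4/4 - 2*z^3/3 - 3*z + exp(-2*z)


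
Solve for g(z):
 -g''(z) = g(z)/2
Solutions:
 g(z) = C1*sin(sqrt(2)*z/2) + C2*cos(sqrt(2)*z/2)


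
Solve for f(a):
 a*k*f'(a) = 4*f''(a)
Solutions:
 f(a) = Piecewise((-sqrt(2)*sqrt(pi)*C1*erf(sqrt(2)*a*sqrt(-k)/4)/sqrt(-k) - C2, (k > 0) | (k < 0)), (-C1*a - C2, True))


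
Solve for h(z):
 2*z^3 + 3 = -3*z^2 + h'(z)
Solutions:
 h(z) = C1 + z^4/2 + z^3 + 3*z


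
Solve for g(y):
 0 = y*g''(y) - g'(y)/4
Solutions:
 g(y) = C1 + C2*y^(5/4)


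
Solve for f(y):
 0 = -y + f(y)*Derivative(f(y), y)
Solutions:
 f(y) = -sqrt(C1 + y^2)
 f(y) = sqrt(C1 + y^2)


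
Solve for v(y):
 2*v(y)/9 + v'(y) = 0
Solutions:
 v(y) = C1*exp(-2*y/9)


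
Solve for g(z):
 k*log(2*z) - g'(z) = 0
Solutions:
 g(z) = C1 + k*z*log(z) - k*z + k*z*log(2)


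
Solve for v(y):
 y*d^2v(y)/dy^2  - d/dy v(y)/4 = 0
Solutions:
 v(y) = C1 + C2*y^(5/4)


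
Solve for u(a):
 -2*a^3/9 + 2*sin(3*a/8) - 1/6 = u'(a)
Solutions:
 u(a) = C1 - a^4/18 - a/6 - 16*cos(3*a/8)/3


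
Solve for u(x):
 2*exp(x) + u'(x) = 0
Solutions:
 u(x) = C1 - 2*exp(x)


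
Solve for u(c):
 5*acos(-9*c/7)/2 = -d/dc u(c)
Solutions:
 u(c) = C1 - 5*c*acos(-9*c/7)/2 - 5*sqrt(49 - 81*c^2)/18


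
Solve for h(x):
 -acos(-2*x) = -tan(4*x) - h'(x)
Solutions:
 h(x) = C1 + x*acos(-2*x) + sqrt(1 - 4*x^2)/2 + log(cos(4*x))/4


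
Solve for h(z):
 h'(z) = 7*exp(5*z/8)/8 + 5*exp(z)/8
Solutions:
 h(z) = C1 + 7*exp(5*z/8)/5 + 5*exp(z)/8


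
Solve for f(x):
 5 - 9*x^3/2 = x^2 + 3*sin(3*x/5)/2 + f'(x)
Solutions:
 f(x) = C1 - 9*x^4/8 - x^3/3 + 5*x + 5*cos(3*x/5)/2


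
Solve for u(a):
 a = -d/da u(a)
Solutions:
 u(a) = C1 - a^2/2


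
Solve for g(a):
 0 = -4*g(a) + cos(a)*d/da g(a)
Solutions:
 g(a) = C1*(sin(a)^2 + 2*sin(a) + 1)/(sin(a)^2 - 2*sin(a) + 1)


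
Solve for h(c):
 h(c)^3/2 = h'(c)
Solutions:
 h(c) = -sqrt(-1/(C1 + c))
 h(c) = sqrt(-1/(C1 + c))


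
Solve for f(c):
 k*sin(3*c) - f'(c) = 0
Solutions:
 f(c) = C1 - k*cos(3*c)/3


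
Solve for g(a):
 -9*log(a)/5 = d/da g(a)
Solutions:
 g(a) = C1 - 9*a*log(a)/5 + 9*a/5


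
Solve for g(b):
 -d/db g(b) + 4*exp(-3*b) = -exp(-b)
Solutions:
 g(b) = C1 - exp(-b) - 4*exp(-3*b)/3


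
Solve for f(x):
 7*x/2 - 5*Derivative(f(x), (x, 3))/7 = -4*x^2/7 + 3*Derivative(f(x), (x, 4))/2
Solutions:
 f(x) = C1 + C2*x + C3*x^2 + C4*exp(-10*x/21) + x^5/75 + 77*x^4/1200 - 539*x^3/1000


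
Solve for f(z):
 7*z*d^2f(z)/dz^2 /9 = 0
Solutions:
 f(z) = C1 + C2*z


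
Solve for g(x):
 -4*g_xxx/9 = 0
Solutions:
 g(x) = C1 + C2*x + C3*x^2


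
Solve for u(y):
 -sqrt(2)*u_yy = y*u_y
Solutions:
 u(y) = C1 + C2*erf(2^(1/4)*y/2)


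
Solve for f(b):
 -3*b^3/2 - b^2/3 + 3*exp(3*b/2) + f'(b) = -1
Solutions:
 f(b) = C1 + 3*b^4/8 + b^3/9 - b - 2*exp(3*b/2)


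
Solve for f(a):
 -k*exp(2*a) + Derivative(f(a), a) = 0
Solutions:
 f(a) = C1 + k*exp(2*a)/2


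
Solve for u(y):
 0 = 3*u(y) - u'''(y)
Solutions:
 u(y) = C3*exp(3^(1/3)*y) + (C1*sin(3^(5/6)*y/2) + C2*cos(3^(5/6)*y/2))*exp(-3^(1/3)*y/2)


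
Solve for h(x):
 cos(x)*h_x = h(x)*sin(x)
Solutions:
 h(x) = C1/cos(x)


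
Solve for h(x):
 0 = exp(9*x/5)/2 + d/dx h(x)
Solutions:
 h(x) = C1 - 5*exp(9*x/5)/18


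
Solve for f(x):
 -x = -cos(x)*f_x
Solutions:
 f(x) = C1 + Integral(x/cos(x), x)


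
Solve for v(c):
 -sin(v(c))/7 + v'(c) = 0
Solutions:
 -c/7 + log(cos(v(c)) - 1)/2 - log(cos(v(c)) + 1)/2 = C1


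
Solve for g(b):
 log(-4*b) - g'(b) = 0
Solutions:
 g(b) = C1 + b*log(-b) + b*(-1 + 2*log(2))


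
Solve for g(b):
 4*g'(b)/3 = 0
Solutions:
 g(b) = C1


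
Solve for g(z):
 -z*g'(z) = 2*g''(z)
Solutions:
 g(z) = C1 + C2*erf(z/2)


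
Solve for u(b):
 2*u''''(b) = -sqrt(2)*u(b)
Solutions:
 u(b) = (C1*sin(2^(3/8)*b/2) + C2*cos(2^(3/8)*b/2))*exp(-2^(3/8)*b/2) + (C3*sin(2^(3/8)*b/2) + C4*cos(2^(3/8)*b/2))*exp(2^(3/8)*b/2)


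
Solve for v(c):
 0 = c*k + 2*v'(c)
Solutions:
 v(c) = C1 - c^2*k/4


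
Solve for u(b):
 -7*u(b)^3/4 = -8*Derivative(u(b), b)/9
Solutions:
 u(b) = -4*sqrt(-1/(C1 + 63*b))
 u(b) = 4*sqrt(-1/(C1 + 63*b))


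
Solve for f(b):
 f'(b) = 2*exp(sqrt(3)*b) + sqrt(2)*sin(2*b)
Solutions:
 f(b) = C1 + 2*sqrt(3)*exp(sqrt(3)*b)/3 - sqrt(2)*cos(2*b)/2


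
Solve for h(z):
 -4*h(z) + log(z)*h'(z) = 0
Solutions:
 h(z) = C1*exp(4*li(z))


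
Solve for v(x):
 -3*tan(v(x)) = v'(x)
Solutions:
 v(x) = pi - asin(C1*exp(-3*x))
 v(x) = asin(C1*exp(-3*x))


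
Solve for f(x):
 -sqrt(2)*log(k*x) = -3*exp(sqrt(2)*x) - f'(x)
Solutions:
 f(x) = C1 + sqrt(2)*x*log(k*x) - sqrt(2)*x - 3*sqrt(2)*exp(sqrt(2)*x)/2


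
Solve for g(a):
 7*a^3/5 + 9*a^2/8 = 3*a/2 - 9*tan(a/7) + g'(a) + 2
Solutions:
 g(a) = C1 + 7*a^4/20 + 3*a^3/8 - 3*a^2/4 - 2*a - 63*log(cos(a/7))


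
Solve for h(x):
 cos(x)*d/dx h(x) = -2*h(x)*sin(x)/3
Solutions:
 h(x) = C1*cos(x)^(2/3)


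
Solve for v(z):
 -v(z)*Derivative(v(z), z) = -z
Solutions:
 v(z) = -sqrt(C1 + z^2)
 v(z) = sqrt(C1 + z^2)


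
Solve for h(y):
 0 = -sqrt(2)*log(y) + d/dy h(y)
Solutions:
 h(y) = C1 + sqrt(2)*y*log(y) - sqrt(2)*y


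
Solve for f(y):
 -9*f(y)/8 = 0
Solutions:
 f(y) = 0


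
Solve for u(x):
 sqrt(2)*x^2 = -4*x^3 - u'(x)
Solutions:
 u(x) = C1 - x^4 - sqrt(2)*x^3/3


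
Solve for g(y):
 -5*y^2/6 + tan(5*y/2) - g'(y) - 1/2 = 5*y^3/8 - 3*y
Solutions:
 g(y) = C1 - 5*y^4/32 - 5*y^3/18 + 3*y^2/2 - y/2 - 2*log(cos(5*y/2))/5


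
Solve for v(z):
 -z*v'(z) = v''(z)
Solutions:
 v(z) = C1 + C2*erf(sqrt(2)*z/2)


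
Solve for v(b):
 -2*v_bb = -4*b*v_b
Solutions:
 v(b) = C1 + C2*erfi(b)


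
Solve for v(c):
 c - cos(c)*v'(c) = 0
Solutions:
 v(c) = C1 + Integral(c/cos(c), c)


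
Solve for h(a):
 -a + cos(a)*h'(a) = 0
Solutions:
 h(a) = C1 + Integral(a/cos(a), a)


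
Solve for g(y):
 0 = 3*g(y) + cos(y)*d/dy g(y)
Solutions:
 g(y) = C1*(sin(y) - 1)^(3/2)/(sin(y) + 1)^(3/2)


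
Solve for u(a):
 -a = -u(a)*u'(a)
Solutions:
 u(a) = -sqrt(C1 + a^2)
 u(a) = sqrt(C1 + a^2)


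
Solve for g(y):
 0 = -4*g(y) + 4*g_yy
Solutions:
 g(y) = C1*exp(-y) + C2*exp(y)


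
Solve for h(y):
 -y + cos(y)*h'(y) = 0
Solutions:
 h(y) = C1 + Integral(y/cos(y), y)


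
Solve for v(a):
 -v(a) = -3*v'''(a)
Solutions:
 v(a) = C3*exp(3^(2/3)*a/3) + (C1*sin(3^(1/6)*a/2) + C2*cos(3^(1/6)*a/2))*exp(-3^(2/3)*a/6)


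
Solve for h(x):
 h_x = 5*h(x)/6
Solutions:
 h(x) = C1*exp(5*x/6)


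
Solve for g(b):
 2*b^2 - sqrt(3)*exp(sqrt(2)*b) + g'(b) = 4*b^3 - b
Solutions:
 g(b) = C1 + b^4 - 2*b^3/3 - b^2/2 + sqrt(6)*exp(sqrt(2)*b)/2


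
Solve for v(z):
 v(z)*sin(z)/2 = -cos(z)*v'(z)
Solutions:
 v(z) = C1*sqrt(cos(z))


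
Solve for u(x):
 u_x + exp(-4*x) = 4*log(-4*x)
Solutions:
 u(x) = C1 + 4*x*log(-x) + 4*x*(-1 + 2*log(2)) + exp(-4*x)/4


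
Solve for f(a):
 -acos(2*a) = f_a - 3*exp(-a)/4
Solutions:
 f(a) = C1 - a*acos(2*a) + sqrt(1 - 4*a^2)/2 - 3*exp(-a)/4


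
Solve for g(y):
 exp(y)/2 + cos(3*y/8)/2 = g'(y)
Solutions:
 g(y) = C1 + exp(y)/2 + 4*sin(3*y/8)/3


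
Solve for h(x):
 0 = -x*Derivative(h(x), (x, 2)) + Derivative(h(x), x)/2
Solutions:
 h(x) = C1 + C2*x^(3/2)


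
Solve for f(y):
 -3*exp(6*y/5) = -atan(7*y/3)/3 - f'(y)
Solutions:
 f(y) = C1 - y*atan(7*y/3)/3 + 5*exp(6*y/5)/2 + log(49*y^2 + 9)/14


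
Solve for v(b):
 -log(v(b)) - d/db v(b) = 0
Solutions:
 li(v(b)) = C1 - b


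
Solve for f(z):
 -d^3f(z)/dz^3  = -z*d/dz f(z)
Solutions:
 f(z) = C1 + Integral(C2*airyai(z) + C3*airybi(z), z)


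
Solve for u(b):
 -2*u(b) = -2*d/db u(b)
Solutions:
 u(b) = C1*exp(b)


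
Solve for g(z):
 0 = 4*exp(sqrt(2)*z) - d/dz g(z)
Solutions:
 g(z) = C1 + 2*sqrt(2)*exp(sqrt(2)*z)


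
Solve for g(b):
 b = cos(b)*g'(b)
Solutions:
 g(b) = C1 + Integral(b/cos(b), b)


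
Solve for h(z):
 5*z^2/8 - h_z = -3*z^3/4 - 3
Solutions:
 h(z) = C1 + 3*z^4/16 + 5*z^3/24 + 3*z


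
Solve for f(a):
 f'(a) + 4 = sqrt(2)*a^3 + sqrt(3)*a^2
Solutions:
 f(a) = C1 + sqrt(2)*a^4/4 + sqrt(3)*a^3/3 - 4*a


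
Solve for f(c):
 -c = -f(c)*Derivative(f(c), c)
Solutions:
 f(c) = -sqrt(C1 + c^2)
 f(c) = sqrt(C1 + c^2)


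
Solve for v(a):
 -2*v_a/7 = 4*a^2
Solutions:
 v(a) = C1 - 14*a^3/3


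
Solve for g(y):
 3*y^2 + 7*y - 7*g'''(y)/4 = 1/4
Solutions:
 g(y) = C1 + C2*y + C3*y^2 + y^5/35 + y^4/6 - y^3/42


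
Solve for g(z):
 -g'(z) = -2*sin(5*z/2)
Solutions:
 g(z) = C1 - 4*cos(5*z/2)/5


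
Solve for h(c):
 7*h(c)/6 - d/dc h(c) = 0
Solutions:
 h(c) = C1*exp(7*c/6)


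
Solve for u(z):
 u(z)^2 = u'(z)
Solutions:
 u(z) = -1/(C1 + z)


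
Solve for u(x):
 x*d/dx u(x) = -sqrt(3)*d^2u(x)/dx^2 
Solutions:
 u(x) = C1 + C2*erf(sqrt(2)*3^(3/4)*x/6)


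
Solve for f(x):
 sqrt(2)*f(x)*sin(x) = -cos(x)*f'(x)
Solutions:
 f(x) = C1*cos(x)^(sqrt(2))


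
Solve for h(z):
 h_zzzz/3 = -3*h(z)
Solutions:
 h(z) = (C1*sin(sqrt(6)*z/2) + C2*cos(sqrt(6)*z/2))*exp(-sqrt(6)*z/2) + (C3*sin(sqrt(6)*z/2) + C4*cos(sqrt(6)*z/2))*exp(sqrt(6)*z/2)


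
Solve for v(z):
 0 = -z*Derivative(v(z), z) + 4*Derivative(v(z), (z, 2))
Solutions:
 v(z) = C1 + C2*erfi(sqrt(2)*z/4)


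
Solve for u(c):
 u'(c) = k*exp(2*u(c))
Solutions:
 u(c) = log(-sqrt(-1/(C1 + c*k))) - log(2)/2
 u(c) = log(-1/(C1 + c*k))/2 - log(2)/2


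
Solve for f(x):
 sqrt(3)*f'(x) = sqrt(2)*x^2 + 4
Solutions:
 f(x) = C1 + sqrt(6)*x^3/9 + 4*sqrt(3)*x/3


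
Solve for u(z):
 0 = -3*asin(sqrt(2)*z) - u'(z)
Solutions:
 u(z) = C1 - 3*z*asin(sqrt(2)*z) - 3*sqrt(2)*sqrt(1 - 2*z^2)/2


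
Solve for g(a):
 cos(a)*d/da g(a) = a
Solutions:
 g(a) = C1 + Integral(a/cos(a), a)


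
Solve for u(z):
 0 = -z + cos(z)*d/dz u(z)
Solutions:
 u(z) = C1 + Integral(z/cos(z), z)


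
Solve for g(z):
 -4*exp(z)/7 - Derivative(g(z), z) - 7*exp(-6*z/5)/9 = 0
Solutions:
 g(z) = C1 - 4*exp(z)/7 + 35*exp(-6*z/5)/54


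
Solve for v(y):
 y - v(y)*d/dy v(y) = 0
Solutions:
 v(y) = -sqrt(C1 + y^2)
 v(y) = sqrt(C1 + y^2)


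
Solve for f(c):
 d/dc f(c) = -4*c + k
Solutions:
 f(c) = C1 - 2*c^2 + c*k


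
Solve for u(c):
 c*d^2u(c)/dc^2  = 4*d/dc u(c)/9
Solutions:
 u(c) = C1 + C2*c^(13/9)


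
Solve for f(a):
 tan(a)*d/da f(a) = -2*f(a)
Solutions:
 f(a) = C1/sin(a)^2


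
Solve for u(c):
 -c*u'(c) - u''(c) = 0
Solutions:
 u(c) = C1 + C2*erf(sqrt(2)*c/2)


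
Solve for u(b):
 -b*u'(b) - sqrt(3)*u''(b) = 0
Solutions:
 u(b) = C1 + C2*erf(sqrt(2)*3^(3/4)*b/6)


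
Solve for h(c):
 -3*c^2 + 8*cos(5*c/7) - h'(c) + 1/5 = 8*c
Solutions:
 h(c) = C1 - c^3 - 4*c^2 + c/5 + 56*sin(5*c/7)/5


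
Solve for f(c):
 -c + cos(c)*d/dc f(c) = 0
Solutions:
 f(c) = C1 + Integral(c/cos(c), c)


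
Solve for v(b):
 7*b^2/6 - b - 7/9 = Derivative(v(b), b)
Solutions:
 v(b) = C1 + 7*b^3/18 - b^2/2 - 7*b/9


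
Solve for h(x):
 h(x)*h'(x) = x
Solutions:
 h(x) = -sqrt(C1 + x^2)
 h(x) = sqrt(C1 + x^2)


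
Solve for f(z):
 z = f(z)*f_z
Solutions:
 f(z) = -sqrt(C1 + z^2)
 f(z) = sqrt(C1 + z^2)


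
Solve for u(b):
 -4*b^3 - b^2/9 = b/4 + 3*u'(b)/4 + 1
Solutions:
 u(b) = C1 - 4*b^4/3 - 4*b^3/81 - b^2/6 - 4*b/3


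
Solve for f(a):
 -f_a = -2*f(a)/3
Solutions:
 f(a) = C1*exp(2*a/3)


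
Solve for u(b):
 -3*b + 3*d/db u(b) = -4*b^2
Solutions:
 u(b) = C1 - 4*b^3/9 + b^2/2


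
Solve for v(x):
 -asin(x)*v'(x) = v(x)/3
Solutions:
 v(x) = C1*exp(-Integral(1/asin(x), x)/3)


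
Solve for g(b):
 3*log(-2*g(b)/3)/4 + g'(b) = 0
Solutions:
 4*Integral(1/(log(-_y) - log(3) + log(2)), (_y, g(b)))/3 = C1 - b


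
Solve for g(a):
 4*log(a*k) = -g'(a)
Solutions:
 g(a) = C1 - 4*a*log(a*k) + 4*a


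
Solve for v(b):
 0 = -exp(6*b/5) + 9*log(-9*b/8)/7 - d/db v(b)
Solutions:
 v(b) = C1 + 9*b*log(-b)/7 + 9*b*(-3*log(2) - 1 + 2*log(3))/7 - 5*exp(6*b/5)/6


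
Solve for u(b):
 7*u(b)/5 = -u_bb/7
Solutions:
 u(b) = C1*sin(7*sqrt(5)*b/5) + C2*cos(7*sqrt(5)*b/5)


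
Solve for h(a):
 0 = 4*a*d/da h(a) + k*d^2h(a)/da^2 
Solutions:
 h(a) = C1 + C2*sqrt(k)*erf(sqrt(2)*a*sqrt(1/k))


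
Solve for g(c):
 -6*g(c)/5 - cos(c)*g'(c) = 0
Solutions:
 g(c) = C1*(sin(c) - 1)^(3/5)/(sin(c) + 1)^(3/5)


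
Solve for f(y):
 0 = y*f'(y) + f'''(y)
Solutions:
 f(y) = C1 + Integral(C2*airyai(-y) + C3*airybi(-y), y)


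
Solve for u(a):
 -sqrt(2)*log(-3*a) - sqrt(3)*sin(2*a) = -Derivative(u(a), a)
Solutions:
 u(a) = C1 + sqrt(2)*a*(log(-a) - 1) + sqrt(2)*a*log(3) - sqrt(3)*cos(2*a)/2


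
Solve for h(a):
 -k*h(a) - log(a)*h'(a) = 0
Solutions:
 h(a) = C1*exp(-k*li(a))


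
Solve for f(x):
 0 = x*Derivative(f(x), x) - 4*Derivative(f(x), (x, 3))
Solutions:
 f(x) = C1 + Integral(C2*airyai(2^(1/3)*x/2) + C3*airybi(2^(1/3)*x/2), x)


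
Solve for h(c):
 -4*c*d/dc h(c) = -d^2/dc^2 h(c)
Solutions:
 h(c) = C1 + C2*erfi(sqrt(2)*c)


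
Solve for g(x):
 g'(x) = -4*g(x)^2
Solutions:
 g(x) = 1/(C1 + 4*x)


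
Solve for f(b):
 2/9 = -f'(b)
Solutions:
 f(b) = C1 - 2*b/9


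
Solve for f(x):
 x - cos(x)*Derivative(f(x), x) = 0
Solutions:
 f(x) = C1 + Integral(x/cos(x), x)


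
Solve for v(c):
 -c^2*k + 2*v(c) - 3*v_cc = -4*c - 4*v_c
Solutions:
 v(c) = C1*exp(c*(2 - sqrt(10))/3) + C2*exp(c*(2 + sqrt(10))/3) + c^2*k/2 - 2*c*k - 2*c + 11*k/2 + 4


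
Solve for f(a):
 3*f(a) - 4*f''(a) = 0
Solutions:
 f(a) = C1*exp(-sqrt(3)*a/2) + C2*exp(sqrt(3)*a/2)


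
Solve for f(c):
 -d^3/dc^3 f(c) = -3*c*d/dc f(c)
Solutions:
 f(c) = C1 + Integral(C2*airyai(3^(1/3)*c) + C3*airybi(3^(1/3)*c), c)


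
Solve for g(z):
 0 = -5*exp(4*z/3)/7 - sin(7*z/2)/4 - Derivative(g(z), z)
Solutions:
 g(z) = C1 - 15*exp(4*z/3)/28 + cos(7*z/2)/14


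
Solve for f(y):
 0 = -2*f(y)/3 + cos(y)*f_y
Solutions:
 f(y) = C1*(sin(y) + 1)^(1/3)/(sin(y) - 1)^(1/3)


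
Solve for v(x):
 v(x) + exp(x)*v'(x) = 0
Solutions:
 v(x) = C1*exp(exp(-x))


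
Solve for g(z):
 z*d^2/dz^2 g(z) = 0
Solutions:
 g(z) = C1 + C2*z


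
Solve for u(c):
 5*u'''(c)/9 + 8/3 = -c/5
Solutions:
 u(c) = C1 + C2*c + C3*c^2 - 3*c^4/200 - 4*c^3/5


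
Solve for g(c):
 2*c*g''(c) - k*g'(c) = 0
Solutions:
 g(c) = C1 + c^(re(k)/2 + 1)*(C2*sin(log(c)*Abs(im(k))/2) + C3*cos(log(c)*im(k)/2))


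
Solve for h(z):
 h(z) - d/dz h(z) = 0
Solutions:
 h(z) = C1*exp(z)


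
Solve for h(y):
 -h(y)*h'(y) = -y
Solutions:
 h(y) = -sqrt(C1 + y^2)
 h(y) = sqrt(C1 + y^2)


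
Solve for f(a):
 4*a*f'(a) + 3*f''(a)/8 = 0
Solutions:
 f(a) = C1 + C2*erf(4*sqrt(3)*a/3)


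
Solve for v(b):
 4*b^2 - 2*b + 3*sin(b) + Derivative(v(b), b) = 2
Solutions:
 v(b) = C1 - 4*b^3/3 + b^2 + 2*b + 3*cos(b)


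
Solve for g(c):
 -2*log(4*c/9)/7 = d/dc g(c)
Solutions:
 g(c) = C1 - 2*c*log(c)/7 - 4*c*log(2)/7 + 2*c/7 + 4*c*log(3)/7


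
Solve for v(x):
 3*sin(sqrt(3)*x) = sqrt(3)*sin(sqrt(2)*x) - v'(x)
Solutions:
 v(x) = C1 - sqrt(6)*cos(sqrt(2)*x)/2 + sqrt(3)*cos(sqrt(3)*x)


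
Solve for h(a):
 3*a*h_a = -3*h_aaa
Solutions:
 h(a) = C1 + Integral(C2*airyai(-a) + C3*airybi(-a), a)


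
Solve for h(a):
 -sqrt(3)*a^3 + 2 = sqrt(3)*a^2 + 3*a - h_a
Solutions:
 h(a) = C1 + sqrt(3)*a^4/4 + sqrt(3)*a^3/3 + 3*a^2/2 - 2*a


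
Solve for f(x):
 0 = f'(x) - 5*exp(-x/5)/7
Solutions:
 f(x) = C1 - 25*exp(-x/5)/7


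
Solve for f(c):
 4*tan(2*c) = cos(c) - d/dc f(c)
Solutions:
 f(c) = C1 + 2*log(cos(2*c)) + sin(c)


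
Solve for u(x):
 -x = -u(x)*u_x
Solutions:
 u(x) = -sqrt(C1 + x^2)
 u(x) = sqrt(C1 + x^2)


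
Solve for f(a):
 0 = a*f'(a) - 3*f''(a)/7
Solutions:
 f(a) = C1 + C2*erfi(sqrt(42)*a/6)


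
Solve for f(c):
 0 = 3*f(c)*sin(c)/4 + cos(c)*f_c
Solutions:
 f(c) = C1*cos(c)^(3/4)


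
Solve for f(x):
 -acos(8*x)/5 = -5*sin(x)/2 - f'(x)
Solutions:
 f(x) = C1 + x*acos(8*x)/5 - sqrt(1 - 64*x^2)/40 + 5*cos(x)/2


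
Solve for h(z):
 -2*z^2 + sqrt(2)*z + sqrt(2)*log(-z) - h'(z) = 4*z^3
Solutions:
 h(z) = C1 - z^4 - 2*z^3/3 + sqrt(2)*z^2/2 + sqrt(2)*z*log(-z) - sqrt(2)*z


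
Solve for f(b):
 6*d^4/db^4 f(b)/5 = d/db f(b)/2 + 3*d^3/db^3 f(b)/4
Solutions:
 f(b) = C1 + C2*exp(b*(-5^(1/3)*(24*sqrt(626) + 601)^(1/3) - 5*5^(2/3)/(24*sqrt(626) + 601)^(1/3) + 10)/48)*sin(sqrt(3)*5^(1/3)*b*(-(24*sqrt(626) + 601)^(1/3) + 5*5^(1/3)/(24*sqrt(626) + 601)^(1/3))/48) + C3*exp(b*(-5^(1/3)*(24*sqrt(626) + 601)^(1/3) - 5*5^(2/3)/(24*sqrt(626) + 601)^(1/3) + 10)/48)*cos(sqrt(3)*5^(1/3)*b*(-(24*sqrt(626) + 601)^(1/3) + 5*5^(1/3)/(24*sqrt(626) + 601)^(1/3))/48) + C4*exp(b*(5*5^(2/3)/(24*sqrt(626) + 601)^(1/3) + 5 + 5^(1/3)*(24*sqrt(626) + 601)^(1/3))/24)


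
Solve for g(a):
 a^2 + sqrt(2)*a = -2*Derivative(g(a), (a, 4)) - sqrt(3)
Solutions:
 g(a) = C1 + C2*a + C3*a^2 + C4*a^3 - a^6/720 - sqrt(2)*a^5/240 - sqrt(3)*a^4/48


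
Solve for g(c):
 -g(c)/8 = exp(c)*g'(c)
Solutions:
 g(c) = C1*exp(exp(-c)/8)


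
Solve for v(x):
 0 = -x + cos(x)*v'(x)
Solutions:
 v(x) = C1 + Integral(x/cos(x), x)


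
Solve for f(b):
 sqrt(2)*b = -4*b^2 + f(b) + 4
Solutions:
 f(b) = 4*b^2 + sqrt(2)*b - 4


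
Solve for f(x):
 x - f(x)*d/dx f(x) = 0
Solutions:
 f(x) = -sqrt(C1 + x^2)
 f(x) = sqrt(C1 + x^2)


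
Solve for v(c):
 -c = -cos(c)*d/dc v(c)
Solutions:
 v(c) = C1 + Integral(c/cos(c), c)


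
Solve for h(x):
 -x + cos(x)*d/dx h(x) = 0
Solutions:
 h(x) = C1 + Integral(x/cos(x), x)


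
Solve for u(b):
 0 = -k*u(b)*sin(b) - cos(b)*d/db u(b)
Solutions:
 u(b) = C1*exp(k*log(cos(b)))


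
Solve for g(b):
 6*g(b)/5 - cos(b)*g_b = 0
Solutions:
 g(b) = C1*(sin(b) + 1)^(3/5)/(sin(b) - 1)^(3/5)


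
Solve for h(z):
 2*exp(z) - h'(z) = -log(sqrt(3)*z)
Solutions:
 h(z) = C1 + z*log(z) + z*(-1 + log(3)/2) + 2*exp(z)


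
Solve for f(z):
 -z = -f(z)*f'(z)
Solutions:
 f(z) = -sqrt(C1 + z^2)
 f(z) = sqrt(C1 + z^2)


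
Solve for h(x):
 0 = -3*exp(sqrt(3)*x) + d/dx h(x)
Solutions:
 h(x) = C1 + sqrt(3)*exp(sqrt(3)*x)


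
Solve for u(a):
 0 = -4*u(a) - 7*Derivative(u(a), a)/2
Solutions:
 u(a) = C1*exp(-8*a/7)


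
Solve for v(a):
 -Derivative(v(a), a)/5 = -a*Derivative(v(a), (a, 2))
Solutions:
 v(a) = C1 + C2*a^(6/5)


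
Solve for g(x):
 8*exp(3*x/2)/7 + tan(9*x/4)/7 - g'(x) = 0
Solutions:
 g(x) = C1 + 16*exp(3*x/2)/21 - 4*log(cos(9*x/4))/63


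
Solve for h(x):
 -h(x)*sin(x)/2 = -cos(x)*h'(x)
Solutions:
 h(x) = C1/sqrt(cos(x))


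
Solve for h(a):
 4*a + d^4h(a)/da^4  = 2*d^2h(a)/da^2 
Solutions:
 h(a) = C1 + C2*a + C3*exp(-sqrt(2)*a) + C4*exp(sqrt(2)*a) + a^3/3


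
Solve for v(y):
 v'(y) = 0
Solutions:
 v(y) = C1


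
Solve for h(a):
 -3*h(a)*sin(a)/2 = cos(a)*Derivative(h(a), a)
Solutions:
 h(a) = C1*cos(a)^(3/2)


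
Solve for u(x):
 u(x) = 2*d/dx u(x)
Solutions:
 u(x) = C1*exp(x/2)


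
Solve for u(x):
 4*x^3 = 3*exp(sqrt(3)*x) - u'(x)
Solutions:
 u(x) = C1 - x^4 + sqrt(3)*exp(sqrt(3)*x)


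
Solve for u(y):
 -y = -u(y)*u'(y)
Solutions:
 u(y) = -sqrt(C1 + y^2)
 u(y) = sqrt(C1 + y^2)


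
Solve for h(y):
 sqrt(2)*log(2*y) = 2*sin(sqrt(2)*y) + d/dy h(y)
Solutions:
 h(y) = C1 + sqrt(2)*y*(log(y) - 1) + sqrt(2)*y*log(2) + sqrt(2)*cos(sqrt(2)*y)


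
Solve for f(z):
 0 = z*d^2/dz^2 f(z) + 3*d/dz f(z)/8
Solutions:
 f(z) = C1 + C2*z^(5/8)


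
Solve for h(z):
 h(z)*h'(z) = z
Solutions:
 h(z) = -sqrt(C1 + z^2)
 h(z) = sqrt(C1 + z^2)


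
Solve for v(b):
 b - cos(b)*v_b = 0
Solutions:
 v(b) = C1 + Integral(b/cos(b), b)


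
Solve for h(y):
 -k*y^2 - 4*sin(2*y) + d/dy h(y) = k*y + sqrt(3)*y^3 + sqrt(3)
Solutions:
 h(y) = C1 + k*y^3/3 + k*y^2/2 + sqrt(3)*y^4/4 + sqrt(3)*y - 2*cos(2*y)


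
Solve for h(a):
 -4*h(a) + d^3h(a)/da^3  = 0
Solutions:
 h(a) = C3*exp(2^(2/3)*a) + (C1*sin(2^(2/3)*sqrt(3)*a/2) + C2*cos(2^(2/3)*sqrt(3)*a/2))*exp(-2^(2/3)*a/2)


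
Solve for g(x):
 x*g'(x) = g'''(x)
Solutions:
 g(x) = C1 + Integral(C2*airyai(x) + C3*airybi(x), x)


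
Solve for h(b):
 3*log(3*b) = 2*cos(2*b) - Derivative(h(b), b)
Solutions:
 h(b) = C1 - 3*b*log(b) - 3*b*log(3) + 3*b + sin(2*b)


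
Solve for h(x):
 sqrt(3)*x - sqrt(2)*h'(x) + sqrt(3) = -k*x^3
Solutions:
 h(x) = C1 + sqrt(2)*k*x^4/8 + sqrt(6)*x^2/4 + sqrt(6)*x/2


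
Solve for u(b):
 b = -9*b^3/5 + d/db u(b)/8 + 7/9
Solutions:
 u(b) = C1 + 18*b^4/5 + 4*b^2 - 56*b/9


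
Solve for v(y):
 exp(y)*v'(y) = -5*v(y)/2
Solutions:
 v(y) = C1*exp(5*exp(-y)/2)


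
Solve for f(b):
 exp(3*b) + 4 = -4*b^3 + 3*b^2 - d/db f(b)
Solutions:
 f(b) = C1 - b^4 + b^3 - 4*b - exp(3*b)/3


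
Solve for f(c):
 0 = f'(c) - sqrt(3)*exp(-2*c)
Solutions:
 f(c) = C1 - sqrt(3)*exp(-2*c)/2


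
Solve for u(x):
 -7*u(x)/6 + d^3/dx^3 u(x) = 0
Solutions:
 u(x) = C3*exp(6^(2/3)*7^(1/3)*x/6) + (C1*sin(2^(2/3)*3^(1/6)*7^(1/3)*x/4) + C2*cos(2^(2/3)*3^(1/6)*7^(1/3)*x/4))*exp(-6^(2/3)*7^(1/3)*x/12)


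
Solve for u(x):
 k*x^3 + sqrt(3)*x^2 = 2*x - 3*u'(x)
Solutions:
 u(x) = C1 - k*x^4/12 - sqrt(3)*x^3/9 + x^2/3


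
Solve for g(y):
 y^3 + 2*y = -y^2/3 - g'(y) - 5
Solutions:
 g(y) = C1 - y^4/4 - y^3/9 - y^2 - 5*y


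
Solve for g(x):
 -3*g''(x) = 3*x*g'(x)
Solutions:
 g(x) = C1 + C2*erf(sqrt(2)*x/2)


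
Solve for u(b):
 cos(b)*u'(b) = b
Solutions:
 u(b) = C1 + Integral(b/cos(b), b)


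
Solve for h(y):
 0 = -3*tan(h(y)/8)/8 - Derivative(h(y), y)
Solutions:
 h(y) = -8*asin(C1*exp(-3*y/64)) + 8*pi
 h(y) = 8*asin(C1*exp(-3*y/64))


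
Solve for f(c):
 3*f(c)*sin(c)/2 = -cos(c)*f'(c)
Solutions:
 f(c) = C1*cos(c)^(3/2)


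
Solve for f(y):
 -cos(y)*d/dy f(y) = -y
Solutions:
 f(y) = C1 + Integral(y/cos(y), y)


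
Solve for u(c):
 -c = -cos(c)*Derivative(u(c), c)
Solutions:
 u(c) = C1 + Integral(c/cos(c), c)


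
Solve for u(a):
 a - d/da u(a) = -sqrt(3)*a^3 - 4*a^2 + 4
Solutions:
 u(a) = C1 + sqrt(3)*a^4/4 + 4*a^3/3 + a^2/2 - 4*a


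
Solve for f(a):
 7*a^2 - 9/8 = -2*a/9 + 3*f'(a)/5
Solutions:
 f(a) = C1 + 35*a^3/9 + 5*a^2/27 - 15*a/8


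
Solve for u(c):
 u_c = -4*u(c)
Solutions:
 u(c) = C1*exp(-4*c)


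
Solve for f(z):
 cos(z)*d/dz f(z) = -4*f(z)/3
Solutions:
 f(z) = C1*(sin(z) - 1)^(2/3)/(sin(z) + 1)^(2/3)


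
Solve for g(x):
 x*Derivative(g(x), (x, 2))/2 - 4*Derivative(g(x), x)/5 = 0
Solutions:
 g(x) = C1 + C2*x^(13/5)


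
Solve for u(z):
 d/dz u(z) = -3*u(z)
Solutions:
 u(z) = C1*exp(-3*z)


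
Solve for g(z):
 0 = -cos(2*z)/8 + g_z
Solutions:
 g(z) = C1 + sin(2*z)/16


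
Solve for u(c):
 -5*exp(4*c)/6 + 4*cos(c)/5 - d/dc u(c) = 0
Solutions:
 u(c) = C1 - 5*exp(4*c)/24 + 4*sin(c)/5


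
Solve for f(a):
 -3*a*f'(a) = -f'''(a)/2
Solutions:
 f(a) = C1 + Integral(C2*airyai(6^(1/3)*a) + C3*airybi(6^(1/3)*a), a)


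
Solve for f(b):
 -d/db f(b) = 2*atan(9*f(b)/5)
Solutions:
 Integral(1/atan(9*_y/5), (_y, f(b))) = C1 - 2*b


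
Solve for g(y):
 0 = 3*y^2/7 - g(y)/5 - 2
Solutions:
 g(y) = 15*y^2/7 - 10


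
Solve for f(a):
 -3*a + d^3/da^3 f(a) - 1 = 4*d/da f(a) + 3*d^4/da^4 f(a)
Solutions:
 f(a) = C1 + C4*exp(-a) - 3*a^2/8 - a/4 + (C2*sin(2*sqrt(2)*a/3) + C3*cos(2*sqrt(2)*a/3))*exp(2*a/3)


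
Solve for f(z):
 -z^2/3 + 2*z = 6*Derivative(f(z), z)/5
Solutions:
 f(z) = C1 - 5*z^3/54 + 5*z^2/6


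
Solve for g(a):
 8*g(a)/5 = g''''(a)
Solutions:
 g(a) = C1*exp(-10^(3/4)*a/5) + C2*exp(10^(3/4)*a/5) + C3*sin(10^(3/4)*a/5) + C4*cos(10^(3/4)*a/5)


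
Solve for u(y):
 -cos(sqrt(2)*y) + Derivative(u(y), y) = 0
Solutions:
 u(y) = C1 + sqrt(2)*sin(sqrt(2)*y)/2


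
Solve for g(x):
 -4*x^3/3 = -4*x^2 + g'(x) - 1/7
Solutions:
 g(x) = C1 - x^4/3 + 4*x^3/3 + x/7


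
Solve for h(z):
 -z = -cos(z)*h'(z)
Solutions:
 h(z) = C1 + Integral(z/cos(z), z)


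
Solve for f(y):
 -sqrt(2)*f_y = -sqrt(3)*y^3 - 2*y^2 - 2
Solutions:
 f(y) = C1 + sqrt(6)*y^4/8 + sqrt(2)*y^3/3 + sqrt(2)*y


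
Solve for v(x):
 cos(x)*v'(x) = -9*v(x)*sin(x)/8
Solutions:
 v(x) = C1*cos(x)^(9/8)


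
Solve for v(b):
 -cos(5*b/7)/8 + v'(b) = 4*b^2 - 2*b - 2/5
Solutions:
 v(b) = C1 + 4*b^3/3 - b^2 - 2*b/5 + 7*sin(5*b/7)/40


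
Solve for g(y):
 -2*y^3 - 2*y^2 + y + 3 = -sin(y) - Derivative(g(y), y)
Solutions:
 g(y) = C1 + y^4/2 + 2*y^3/3 - y^2/2 - 3*y + cos(y)


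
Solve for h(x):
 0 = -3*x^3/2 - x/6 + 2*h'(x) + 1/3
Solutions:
 h(x) = C1 + 3*x^4/16 + x^2/24 - x/6


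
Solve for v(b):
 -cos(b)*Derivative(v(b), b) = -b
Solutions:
 v(b) = C1 + Integral(b/cos(b), b)


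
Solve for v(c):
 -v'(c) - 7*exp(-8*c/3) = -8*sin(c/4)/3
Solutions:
 v(c) = C1 - 32*cos(c/4)/3 + 21*exp(-8*c/3)/8


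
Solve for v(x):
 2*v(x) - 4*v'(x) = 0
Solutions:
 v(x) = C1*exp(x/2)


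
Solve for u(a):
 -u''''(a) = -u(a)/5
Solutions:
 u(a) = C1*exp(-5^(3/4)*a/5) + C2*exp(5^(3/4)*a/5) + C3*sin(5^(3/4)*a/5) + C4*cos(5^(3/4)*a/5)


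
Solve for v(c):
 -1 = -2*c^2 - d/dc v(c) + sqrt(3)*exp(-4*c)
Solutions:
 v(c) = C1 - 2*c^3/3 + c - sqrt(3)*exp(-4*c)/4


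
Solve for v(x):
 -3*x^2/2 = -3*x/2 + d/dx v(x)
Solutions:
 v(x) = C1 - x^3/2 + 3*x^2/4


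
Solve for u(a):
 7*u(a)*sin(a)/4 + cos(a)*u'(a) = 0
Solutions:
 u(a) = C1*cos(a)^(7/4)


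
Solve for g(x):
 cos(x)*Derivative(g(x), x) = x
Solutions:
 g(x) = C1 + Integral(x/cos(x), x)


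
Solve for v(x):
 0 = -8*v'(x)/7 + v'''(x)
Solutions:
 v(x) = C1 + C2*exp(-2*sqrt(14)*x/7) + C3*exp(2*sqrt(14)*x/7)


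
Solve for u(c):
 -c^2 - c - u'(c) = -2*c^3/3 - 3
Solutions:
 u(c) = C1 + c^4/6 - c^3/3 - c^2/2 + 3*c


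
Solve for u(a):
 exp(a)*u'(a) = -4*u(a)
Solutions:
 u(a) = C1*exp(4*exp(-a))


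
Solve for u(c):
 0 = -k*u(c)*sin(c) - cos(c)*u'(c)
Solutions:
 u(c) = C1*exp(k*log(cos(c)))
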